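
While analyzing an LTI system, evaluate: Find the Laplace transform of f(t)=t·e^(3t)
L{t·e^(at)}=1/(s-a)²
L{t·e^(3t)}=1/(s-3)²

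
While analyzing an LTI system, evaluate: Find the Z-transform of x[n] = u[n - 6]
Using the time-shift property: Z{u[n-6]}=z^(-6) * z/(z-1)
=z^(-5)/(z-1)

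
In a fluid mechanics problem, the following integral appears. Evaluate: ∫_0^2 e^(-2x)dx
Antiderivative: (1/(-2))e^(-2x)
Evaluate: (1/(-2))(e^-4 - 1)

Answer: (e^-4 - 1)/(-2)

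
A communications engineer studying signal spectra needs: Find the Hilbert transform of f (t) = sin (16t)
The Hilbert transform shifts each frequency component by -pi/2.
H{sin(wt)} = -cos(wt)
With w = 16: H{sin(16t)} = -cos(16t)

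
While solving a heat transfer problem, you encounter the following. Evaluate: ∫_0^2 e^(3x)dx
Antiderivative: (1/3)e^(3x)
Evaluate: (1/3)(e^6-1)

Answer: (e^6-1)/3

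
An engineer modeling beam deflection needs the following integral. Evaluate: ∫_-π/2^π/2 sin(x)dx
Antiderivative: -cos(x)
Evaluate at bounds: [-cos(1·π/2)/1] - [-cos(1·-π/2)/1]
=(-(0)+(0))/1=0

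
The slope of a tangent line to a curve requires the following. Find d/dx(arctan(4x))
d/dx[arctan(u)] = u'/(1+u²), u = 4x, u' = 4

Answer: 4/(1+16x²)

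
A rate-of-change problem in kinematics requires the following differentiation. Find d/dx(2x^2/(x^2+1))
Quotient rule: (f/g)' = (f'g - fg')/g²
f = 2x^2, f' = 4x
g = x^2+1, g' = 2x

Answer: (4x·(x^2+1)-4x^3)/(x^2+1)²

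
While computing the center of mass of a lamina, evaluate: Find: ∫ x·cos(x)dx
By parts: u = x, dv = cos(x) dx
du = dx, v = sin(x)
= x·sin(x) + cos(x) + C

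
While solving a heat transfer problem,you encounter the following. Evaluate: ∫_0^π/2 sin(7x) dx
Antiderivative: -cos(7x)/7
Evaluate at bounds: [-cos(7·π/2)/7] - [-cos(7·0)/7]
=(-(0)+(1))/7=1/7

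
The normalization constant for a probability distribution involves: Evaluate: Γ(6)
Γ(n) = (n-1)! for positive integers
Γ(6) = 5! = 120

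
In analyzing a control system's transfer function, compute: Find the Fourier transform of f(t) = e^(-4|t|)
Using the standard pair: F{e^(-a|t|)} = 2a/(a^2+omega^2)
With a = 4: F(omega) = 8/(16+omega^2)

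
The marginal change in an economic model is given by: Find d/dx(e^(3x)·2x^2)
Product rule: (fg)' = f'g + fg'
f = e^(3x), f' = 3·e^(3x)
g = 2x^2, g' = 4x

Answer: 6·e^(3x)·x^2 + 4·e^(3x)·x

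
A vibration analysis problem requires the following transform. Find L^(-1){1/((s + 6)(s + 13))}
Partial fractions: 1/((s + 6)(s + 13)) = A/(s + 6) + B/(s + 13)
Cover-up: A = 1/(s + 13)|_{s = -6} = 1/7; B = 1/(s + 6)|_{s = -13} = -1/7
L^(-1) = (1/7)e^(-6t) - (1/7)e^(-13t)

Answer: (1/7)(e^(-6t) - e^(-13t))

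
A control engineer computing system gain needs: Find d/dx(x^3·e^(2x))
Product rule: (fg)' = f'g + fg'
f = x^3, f' = 3x^2
g = e^(2x), g' = 2·e^(2x)

Answer: 3x^2·e^(2x) + 2x^3·e^(2x)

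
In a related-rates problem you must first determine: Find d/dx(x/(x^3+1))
Quotient rule: (f/g)'=(f'g - fg')/g²
f=x, f'=1
g=x^3+1, g'=3x^2

Answer: (1·(x^3+1)-3x^3)/(x^3+1)²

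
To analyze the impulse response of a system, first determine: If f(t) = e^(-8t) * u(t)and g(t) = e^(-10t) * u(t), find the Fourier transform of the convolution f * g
By the convolution theorem: F{f*g}=F(omega)*G(omega)
F(omega)=1/(8 + j*omega), G(omega)=1/(10 + j*omega)
F{f*g}=1/((8 + j*omega)(10 + j*omega))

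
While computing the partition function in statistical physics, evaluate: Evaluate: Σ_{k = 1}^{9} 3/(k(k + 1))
Partial fractions: 3/(k(k + 1)) = 3/k - 3/(k + 1)
Telescoping sum: 3(1 - 1/10) = 3·9/10

Answer: 27/10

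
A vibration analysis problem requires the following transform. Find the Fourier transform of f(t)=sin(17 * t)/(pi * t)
sin(W * t)/(pi * t)=(W/pi) * sinc(W * t/pi) is the impulse response of the ideal low-pass filter with cutoff W (here W=17).
Its Fourier transform is a rectangular function:
F(omega)=1 for |omega| < 17, 0 otherwise

Answer: rect(omega/34) [i.e., 1 for |omega| < 17, 0 otherwise]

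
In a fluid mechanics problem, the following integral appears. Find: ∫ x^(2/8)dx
Power rule: ∫ x^(1/4) dx = x^(5/4)/(5/4) + C

Answer: (4/5)·x^(5/4) + C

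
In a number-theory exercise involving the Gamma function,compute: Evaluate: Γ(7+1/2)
Γ(n + 1/2)=(2n)!√π/(4^n·n!)
=87178291200√π/(16384·5040)=(135135/128)·√π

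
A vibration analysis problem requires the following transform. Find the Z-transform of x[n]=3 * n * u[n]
Z{n * u[n]} = z/(z-1)^2
By linearity: Z{3 * n * u[n]} = 3z/(z-1)^2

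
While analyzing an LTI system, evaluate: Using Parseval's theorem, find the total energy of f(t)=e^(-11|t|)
Parseval's theorem: E=integral |f(t)|^2 dt=(1/2pi) integral |F(omega)|^2 domega
E=integral_{-inf}^{inf} e^(-22|t|) dt=2*integral_0^inf e^(-22t) dt=2/(2*11)=1/11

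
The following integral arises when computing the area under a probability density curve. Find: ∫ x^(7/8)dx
Power rule: ∫ x^(7/8) dx = x^(15/8)/(15/8) + C

Answer: (8/15)·x^(15/8) + C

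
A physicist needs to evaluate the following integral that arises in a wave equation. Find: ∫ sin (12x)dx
Using substitution u = 12x: ∫ sin(u) du/12 = -cos(u)/12+C

Answer: (-1/12)cos(12x)+C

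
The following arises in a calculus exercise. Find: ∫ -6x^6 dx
Using power rule: ∫ -6x^6 dx = -6/7 x^7+C = (-6/7)x^7+C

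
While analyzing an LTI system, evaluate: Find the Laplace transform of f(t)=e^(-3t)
L{e^(at)} = 1/(s-a)
L{e^(-3t)} = 1/(s + 3)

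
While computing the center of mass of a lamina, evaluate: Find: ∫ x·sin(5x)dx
By parts: u=x, dv=sin(5x) dx
du=dx, v=-cos(5x)/5
=-x·cos(5x)/5+sin(5x)/5²+C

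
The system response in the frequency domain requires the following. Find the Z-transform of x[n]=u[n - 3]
Using the time-shift property: Z{u[n-3]}=z^(-3)*z/(z-1)
=z^(-2)/(z-1)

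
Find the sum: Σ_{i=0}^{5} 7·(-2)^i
Geometric series: S = a(1 - r^n)/(1 - r)
a = 7, r = -2, n = 6
S = 7(1 - 64)/3 = -147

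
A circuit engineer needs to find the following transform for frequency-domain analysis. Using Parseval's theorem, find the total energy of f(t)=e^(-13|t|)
Parseval's theorem: E=integral |f(t)|^2 dt=(1/2pi) integral |F(omega)|^2 domega
E=integral_{-inf}^{inf} e^(-26|t|) dt=2*integral_0^inf e^(-26t) dt=2/(2*13)=1/13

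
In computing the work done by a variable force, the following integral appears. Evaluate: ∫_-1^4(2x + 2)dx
Step 1: Find antiderivative F(x)=x^2+2x
Step 2: F(4) - F(-1)=24 - (-1)=25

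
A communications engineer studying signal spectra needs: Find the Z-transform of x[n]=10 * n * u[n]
Z{n*u[n]}=z/(z-1)^2
By linearity: Z{10*n*u[n]}=10z/(z-1)^2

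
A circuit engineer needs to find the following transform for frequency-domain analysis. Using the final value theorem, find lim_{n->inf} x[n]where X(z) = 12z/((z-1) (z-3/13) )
Final value theorem: lim x[n]=lim_{z->1} (z-1) * X(z)
(z-1) * X(z)=12z/(z-3/13)
As z->1: 12/(1 - 3/13)=12/(10/13)=78/5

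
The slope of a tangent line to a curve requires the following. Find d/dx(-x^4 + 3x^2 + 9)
Power rule: d/dx(ax^n)=n·a·x^(n-1)
Term by term: -4·x^3+6·x

Answer: -4x^3+6x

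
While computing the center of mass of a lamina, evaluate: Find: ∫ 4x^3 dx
Using power rule: ∫ 4x^3 dx=4/4 x^4+C=x^4+C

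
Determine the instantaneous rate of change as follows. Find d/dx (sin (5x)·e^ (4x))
Product rule: (fg)' = f'g + fg'
f = sin(5x), f' = 5·cos(5x)
g = e^(4x), g' = 4·e^(4x)

Answer: 5·cos(5x)·e^(4x) + 4·sin(5x)·e^(4x)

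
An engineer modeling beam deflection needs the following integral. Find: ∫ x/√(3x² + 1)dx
Let u = 3x²+1, du = 6x dx
∫ (1/6)·u^(-1/2) du = √u/3+C

Answer: √(3x²+1)/3+C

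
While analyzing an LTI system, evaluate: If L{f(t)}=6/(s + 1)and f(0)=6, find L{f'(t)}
L{f'(t)} = s·F(s) - f(0) = 6s/(s+1)-6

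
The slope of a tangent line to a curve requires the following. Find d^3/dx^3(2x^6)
Apply power rule 3 times:
d^1: 12x^5
d^2: 60x^4
d^3: 240x^3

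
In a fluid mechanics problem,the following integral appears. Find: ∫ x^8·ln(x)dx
By parts: u = ln(x), dv = x^8 dx
du = 1/x dx, v = x^9/9
= x^9·ln(x)/9 - ∫ x^8/9 dx
= x^9·ln(x)/9 - x^9/81 + C

Answer: x^9(ln(x)/9 - 1/81) + C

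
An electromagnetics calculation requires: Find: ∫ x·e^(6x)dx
Integration by parts: u = x, dv = e^(6x) dx
du = dx, v = e^(6x)/6
= x·e^(6x)/6 - ∫ e^(6x)/6 dx
= x·e^(6x)/6 - e^(6x)/36+C

Answer: e^(6x)(x/6-1/36)+C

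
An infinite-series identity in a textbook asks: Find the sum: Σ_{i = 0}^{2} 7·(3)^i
Geometric series: S = a(1 - r^n)/(1 - r)
a = 7, r = 3, n = 3
S = 7(1 - 27)/-2 = 91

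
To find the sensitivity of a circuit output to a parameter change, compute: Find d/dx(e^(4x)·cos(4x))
Product rule: (fg)' = f'g+fg'
f = e^(4x), f' = 4·e^(4x)
g = cos(4x), g' = -4·sin(4x)

Answer: 4·e^(4x)·cos(4x)-4·e^(4x)·sin(4x)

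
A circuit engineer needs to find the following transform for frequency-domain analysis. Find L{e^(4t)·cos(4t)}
First shifting: L{e^(at)f(t)}=F(s-a)
L{cos(4t)}=s/(s² + 16)
Shift: (s-4)/((s-4)² + 16)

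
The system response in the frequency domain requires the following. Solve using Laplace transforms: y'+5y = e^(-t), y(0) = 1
Take L: sY - 1 + 5Y = 1/(s + 1)
Y(s + 5) = 1/(s + 1) + 1
Y = 1/((s + 1)(s + 5)) + 1/(s + 5)
Partial fractions: 1/((s + 1)(s + 5)) = (1/4)/(s + 1) - (1/4)/(s + 5)
So Y = (1/4)/(s + 1) + (3/4)/(s + 5)
Inverse Laplace transform (L^(-1){1/(s + 1)} = e^(-t), L^(-1){1/(s + 5)} = e^(-5t)):

Answer: y(t) = (1/4)·e^(-t) + (3/4)·e^(-5t)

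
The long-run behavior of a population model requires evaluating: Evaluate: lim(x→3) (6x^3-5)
Polynomial is continuous, so substitute x = 3:
6·3^3-5 = 157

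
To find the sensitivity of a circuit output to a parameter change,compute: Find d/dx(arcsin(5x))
d/dx[arcsin(u)] = u'/√(1-u²), u = 5x, u' = 5

Answer: 5/√(1-25x²)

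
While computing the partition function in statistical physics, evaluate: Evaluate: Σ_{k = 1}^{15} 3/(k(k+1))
Partial fractions: 3/(k(k + 1)) = 3/k - 3/(k + 1)
Telescoping sum: 3(1 - 1/16) = 3·15/16

Answer: 45/16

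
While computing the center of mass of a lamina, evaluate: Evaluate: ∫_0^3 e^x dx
Antiderivative: e^x
Evaluate: (e^3-1)

Answer: e^3-1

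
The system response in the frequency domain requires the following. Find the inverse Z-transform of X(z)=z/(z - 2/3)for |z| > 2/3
Standard pair: z/(z-a) <-> a^n*u[n] for causal signals
With a = 2/3: x[n] = (2/3)^n*u[n]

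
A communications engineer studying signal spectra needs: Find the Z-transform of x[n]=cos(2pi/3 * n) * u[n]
Z{cos(w0*n)*u[n]} = z(z - cos(w0))/(z^2 - 2z*cos(w0) + 1)
With w0 = 2pi/3: X(z) = z(z - cos(2pi/3))/(z^2 - 2z*cos(2pi/3) + 1)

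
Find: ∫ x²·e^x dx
Integration by parts twice:
First: u=x², dv=e^x dx => x²e^x - 2∫ xe^x dx
Second: u=x, dv=e^x dx => xe^x - e^x
Combining: x²e^x - 2xe^x+2e^x+C

Answer: e^x(x² - 2x+2)+C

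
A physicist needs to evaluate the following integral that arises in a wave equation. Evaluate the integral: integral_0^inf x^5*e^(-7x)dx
This is a Gamma integral. Substitute u=7x (du=7 dx):
integral_0^inf x^5 * e^(-7x) dx=(1/7^6) integral_0^inf u^5 * e^(-u) du
=Gamma(6)/7^6=5!/7^6=120/117649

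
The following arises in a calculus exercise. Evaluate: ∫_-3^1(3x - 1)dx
Step 1: Find antiderivative F(x)=(3/2)x^2 - x
Step 2: F(1) - F(-3)=1/2 - (33/2)=-16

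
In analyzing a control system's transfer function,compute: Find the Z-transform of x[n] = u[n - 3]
Using the time-shift property: Z{u[n-3]} = z^(-3)*z/(z-1)
= z^(-2)/(z-1)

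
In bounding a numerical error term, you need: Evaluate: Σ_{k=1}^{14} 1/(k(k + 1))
Partial fractions: 1/(k(k + 1))=1/k - 1/(k + 1)
Telescoping sum: 1(1 - 1/15)=1·14/15

Answer: 14/15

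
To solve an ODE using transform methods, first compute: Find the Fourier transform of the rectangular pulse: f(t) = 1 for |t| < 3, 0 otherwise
F(omega)=integral from -3 to 3 of e^(-j * omega * t) dt
=2 * sin(3 * omega)/omega=6 * sinc(3 * omega/pi)

Answer: 2 * sin(3 * omega)/omega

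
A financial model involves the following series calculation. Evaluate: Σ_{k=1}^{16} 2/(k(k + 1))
Partial fractions: 2/(k(k+1))=2/k - 2/(k+1)
Telescoping sum: 2(1-1/17)=2·16/17

Answer: 32/17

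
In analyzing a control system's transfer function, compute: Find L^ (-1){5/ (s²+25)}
L^(-1){w/(s²+w²)}=sin(wt)
Here w=5

Answer: sin(5t)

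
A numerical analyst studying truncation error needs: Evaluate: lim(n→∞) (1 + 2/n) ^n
This is the definition of e^2: lim(1+2/n)^n=e^2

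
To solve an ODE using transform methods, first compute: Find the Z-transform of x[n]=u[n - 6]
Using the time-shift property: Z{u[n-6]} = z^(-6)*z/(z-1)
= z^(-5)/(z-1)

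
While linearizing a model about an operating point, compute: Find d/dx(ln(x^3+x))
Chain rule: d/dx[ln(u)]=u'/u where u=x^3+x
u'=3x^2+1

Answer: (3x^2+1)/(x^3+x)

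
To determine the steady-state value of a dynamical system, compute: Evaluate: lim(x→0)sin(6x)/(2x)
L'Hôpital (0/0): lim 6cos(6x)/2 = 6/2

Answer: 3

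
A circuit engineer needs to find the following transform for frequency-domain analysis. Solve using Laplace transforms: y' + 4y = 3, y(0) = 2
Take L of both sides: sY(s)-2+4Y(s)=3/s
Y(s)(s+4)=3/s+2
Y(s)=3/(s(s+4))+2/(s+4)
Partial fractions: 3/(s(s+4))=(3/4)/s - (3/4)/(s+4)
So Y(s)=(3/4)/s+(5/4)/(s+4)
Inverse transform (L^(-1){1/s}=1, L^(-1){1/(s+4)}=e^(-4t)):

Answer: y(t)=3/4+(5/4)·e^(-4t)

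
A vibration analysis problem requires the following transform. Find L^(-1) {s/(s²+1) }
L^(-1){s/(s² + w²)} = cos(wt)
Here w = 1

Answer: cos(t)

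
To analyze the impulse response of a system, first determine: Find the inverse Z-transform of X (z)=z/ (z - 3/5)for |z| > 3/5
Standard pair: z/(z-a) <-> a^n * u[n] for causal signals
With a = 3/5: x[n] = (3/5)^n * u[n]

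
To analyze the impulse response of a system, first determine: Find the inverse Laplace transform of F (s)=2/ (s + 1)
L^(-1){2/(s-a)} = c·e^(at)
Here a = -1, c = 2

Answer: 2e^(-t)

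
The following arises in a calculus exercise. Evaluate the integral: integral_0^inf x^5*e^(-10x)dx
This is a Gamma integral. Substitute u=10x (du=10 dx):
integral_0^inf x^5*e^(-10x) dx=(1/10^6) integral_0^inf u^5*e^(-u) du
=Gamma(6)/10^6=5!/10^6=120/1000000

Answer: 3/25000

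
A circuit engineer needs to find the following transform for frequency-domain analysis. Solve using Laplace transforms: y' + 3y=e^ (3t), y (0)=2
Take L: sY - 2+3Y = 1/(s-3)
Y(s+3) = 1/(s-3)+2
Y = 1/((s-3)(s+3))+2/(s+3)
Partial fractions: 1/((s-3)(s+3)) = (1/6)/(s-3) - (1/6)/(s+3)
So Y = (1/6)/(s-3)+(11/6)/(s+3)
Inverse Laplace transform (L^(-1){1/(s-3)} = e^(3t), L^(-1){1/(s+3)} = e^(-3t)):

Answer: y(t) = (1/6)·e^(3t)+(11/6)·e^(-3t)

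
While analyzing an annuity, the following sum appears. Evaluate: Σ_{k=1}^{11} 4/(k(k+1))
Partial fractions: 4/(k(k+1))=4/k - 4/(k+1)
Telescoping sum: 4(1-1/12)=4·11/12

Answer: 11/3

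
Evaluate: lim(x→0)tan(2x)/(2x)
tan(u) ≈ u for small u:
tan(2x)/(2x) ≈ 2x/(2x) = 2/2

Answer: 1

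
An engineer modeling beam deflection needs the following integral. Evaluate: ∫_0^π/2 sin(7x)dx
Antiderivative: -cos(7x)/7
Evaluate at bounds: [-cos(7·π/2)/7] - [-cos(7·0)/7]
=(-(0) + (1))/7=1/7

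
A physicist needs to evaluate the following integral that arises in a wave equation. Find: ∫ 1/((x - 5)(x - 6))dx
Partial fractions: 1/((x-5)(x-6))=A/(x-5) + B/(x-6)
A=-1, B=1
∫ [-1· 1/(x-5) + 1· 1/(x-6)] dx
=(1)[ln|x-6| - ln|x-5|] + C

Answer: ln|(x-6)/(x-5)| + C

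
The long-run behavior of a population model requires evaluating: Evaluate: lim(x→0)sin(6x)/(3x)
L'Hôpital (0/0): lim 6cos(6x)/3=6/3

Answer: 2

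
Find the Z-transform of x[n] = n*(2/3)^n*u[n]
Using the property Z{n * a^n * u[n]}=az/(z-a)^2
With a=2/3: X(z)=(2/3)z/(z - 2/3)^2, |z| > 2/3

Answer: (2/3)z/(z - 2/3)^2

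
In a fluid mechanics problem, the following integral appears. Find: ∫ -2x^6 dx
Using power rule: ∫ -2x^6 dx=-2/7 x^7 + C=(-2/7)x^7 + C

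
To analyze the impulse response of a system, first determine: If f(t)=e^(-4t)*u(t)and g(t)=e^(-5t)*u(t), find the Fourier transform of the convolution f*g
By the convolution theorem: F{f * g}=F(omega) * G(omega)
F(omega)=1/(4+j * omega), G(omega)=1/(5+j * omega)
F{f * g}=1/((4+j * omega)(5+j * omega))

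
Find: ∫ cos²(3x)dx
Using identity cos²(u)=(1+cos(2u))/2:
∫ (1+cos(6x))/2 dx=x/2+sin(6x)/12+C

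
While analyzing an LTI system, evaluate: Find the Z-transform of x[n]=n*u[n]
Standard pair: Z{n * u[n]}=z/(z-1)^2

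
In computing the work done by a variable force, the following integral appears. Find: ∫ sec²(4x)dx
Since d/dx[tan(4x)]=4sec²(4x), integral=tan(4x)/4+C

Answer: (1/4)tan(4x)+C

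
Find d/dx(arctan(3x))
d/dx[arctan(u)] = u'/(1 + u²), u = 3x, u' = 3

Answer: 3/(1 + 9x²)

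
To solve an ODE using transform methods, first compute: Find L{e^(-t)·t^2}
First shifting: L{e^(at)f(t)} = F(s-a)
L{t^2} = 2/s^3
Shift s → s+1: 2/(s+1)^3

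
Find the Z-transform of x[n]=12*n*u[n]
Z{n * u[n]}=z/(z-1)^2
By linearity: Z{12 * n * u[n]}=12z/(z-1)^2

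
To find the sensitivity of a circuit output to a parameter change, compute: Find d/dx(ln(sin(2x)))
Chain rule: d/dx[ln(u)] = u'/u where u = sin(2x)
u' = 2cos(2x)

Answer: (2cos(2x))/(sin(2x))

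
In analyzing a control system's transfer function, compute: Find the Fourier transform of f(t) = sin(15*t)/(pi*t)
sin(W*t)/(pi*t)=(W/pi)*sinc(W*t/pi) is the impulse response of the ideal low-pass filter with cutoff W (here W=15).
Its Fourier transform is a rectangular function:
F(omega)=1 for |omega| < 15, 0 otherwise

Answer: rect(omega/30) [i.e., 1 for |omega| < 15, 0 otherwise]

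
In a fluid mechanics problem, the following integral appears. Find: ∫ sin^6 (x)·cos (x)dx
Let u = sin(x), du = cos(x) dx
∫ u^6 du = u^7/7+C

Answer: sin^7(x)/7+C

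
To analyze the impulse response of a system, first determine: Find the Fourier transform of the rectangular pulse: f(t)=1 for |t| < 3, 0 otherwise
F(omega) = integral from -3 to 3 of e^(-j * omega * t) dt
= 2 * sin(3 * omega)/omega = 6 * sinc(3 * omega/pi)

Answer: 2 * sin(3 * omega)/omega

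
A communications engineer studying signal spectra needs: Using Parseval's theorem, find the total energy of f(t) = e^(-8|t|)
Parseval's theorem: E = integral |f(t)|^2 dt = (1/2pi) integral |F(omega)|^2 domega
E = integral_{-inf}^{inf} e^(-16|t|) dt = 2 * integral_0^inf e^(-16t) dt = 2/(2 * 8) = 1/8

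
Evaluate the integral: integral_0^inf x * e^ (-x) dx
This is a Gamma integral. Substitute u = 1x:
integral_0^inf x * e^(-x) dx = (1/1^2) integral_0^inf u^1 * e^(-u) du
= Gamma(2)/1^2 = 1!/1^2 = 1/1

Answer: 1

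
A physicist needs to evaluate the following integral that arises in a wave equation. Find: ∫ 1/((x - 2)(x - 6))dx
Partial fractions: 1/((x-2)(x-6)) = A/(x-2)+B/(x-6)
A = -1/4, B = 1/4
∫ [-1/4· 1/(x-2)+1/4· 1/(x-6)] dx
= (1/4)[ln|x-6| - ln|x-2|]+C

Answer: (1/4)·ln|(x-6)/(x-2)|+C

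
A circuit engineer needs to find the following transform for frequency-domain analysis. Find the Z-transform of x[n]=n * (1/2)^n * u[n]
Using the property Z{n * a^n * u[n]}=az/(z-a)^2
With a=1/2: X(z)=(1/2)z/(z - 1/2)^2, |z| > 1/2

Answer: (1/2)z/(z - 1/2)^2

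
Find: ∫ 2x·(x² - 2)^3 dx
Let u=x² - 2, du=2x dx
∫ u^3 du=u^4/4+C

Answer: (x² - 2)^4/4+C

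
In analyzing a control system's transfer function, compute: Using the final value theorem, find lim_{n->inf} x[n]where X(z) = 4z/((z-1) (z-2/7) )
Final value theorem: lim x[n] = lim_{z->1} (z-1) * X(z)
(z-1) * X(z) = 4z/(z-2/7)
As z->1: 4/(1 - 2/7) = 4/(5/7) = 28/5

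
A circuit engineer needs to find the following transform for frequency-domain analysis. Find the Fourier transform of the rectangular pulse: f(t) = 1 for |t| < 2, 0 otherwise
F(omega) = integral from -2 to 2 of e^(-j * omega * t) dt
= 2 * sin(2 * omega)/omega = 4 * sinc(2 * omega/pi)

Answer: 2 * sin(2 * omega)/omega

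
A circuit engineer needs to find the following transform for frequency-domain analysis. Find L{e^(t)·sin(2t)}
First shifting: L{e^(at)f(t)} = F(s-a)
L{sin(2t)} = 2/(s²+4)
Shift: 2/((s-1)²+4)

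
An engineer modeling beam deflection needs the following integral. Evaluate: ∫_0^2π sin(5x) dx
Antiderivative: -cos(5x)/5
Evaluate at bounds: [-cos(5·2π)/5] - [-cos(5·0)/5]
= (-(1)+(1))/5 = 0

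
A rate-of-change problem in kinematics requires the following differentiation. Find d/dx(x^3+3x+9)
Power rule: d/dx(ax^n) = n·a·x^(n-1)
Term by term: 3·x^2+3

Answer: 3x^2+3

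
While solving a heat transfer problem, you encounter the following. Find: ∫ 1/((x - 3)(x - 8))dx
Partial fractions: 1/((x-3)(x-8))=A/(x-3)+B/(x-8)
A=-1/5, B=1/5
∫ [-1/5· 1/(x-3)+1/5· 1/(x-8)] dx
=(1/5)[ln|x-8| - ln|x-3|]+C

Answer: (1/5)·ln|(x-8)/(x-3)|+C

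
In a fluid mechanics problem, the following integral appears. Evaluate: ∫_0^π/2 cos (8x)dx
Antiderivative: sin(8x)/8
Evaluate at bounds: [sin(8·π/2)/8] - [sin(8·0)/8]
= ((0) - (0))/8 = 0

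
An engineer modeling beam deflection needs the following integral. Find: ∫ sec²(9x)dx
Since d/dx[tan(9x)]=9sec²(9x), integral=tan(9x)/9+C

Answer: (1/9)tan(9x)+C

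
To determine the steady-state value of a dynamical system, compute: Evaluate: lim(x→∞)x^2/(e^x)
Apply L'Hôpital 2 times (∞/∞ each time):
Eventually get 2!/(e^x) → 0

Answer: 0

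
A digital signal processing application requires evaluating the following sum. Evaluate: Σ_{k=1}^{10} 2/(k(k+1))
Partial fractions: 2/(k(k+1))=2/k - 2/(k+1)
Telescoping sum: 2(1-1/11)=2·10/11

Answer: 20/11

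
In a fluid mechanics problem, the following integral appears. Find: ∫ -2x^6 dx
Using power rule: ∫ -2x^6 dx=-2/7 x^7 + C=(-2/7)x^7 + C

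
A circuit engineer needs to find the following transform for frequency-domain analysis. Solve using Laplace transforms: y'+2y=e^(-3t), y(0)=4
Take L: sY - 4+2Y = 1/(s+3)
Y(s+2) = 1/(s+3)+4
Y = 1/((s+3)(s+2))+4/(s+2)
Partial fractions: 1/((s+3)(s+2)) = -1/(s+3)+1/(s+2)
So Y = -1/(s+3)+5/(s+2)
Inverse Laplace transform (L^(-1){1/(s+3)} = e^(-3t), L^(-1){1/(s+2)} = e^(-2t)):

Answer: y(t) = -1·e^(-3t)+5·e^(-2t)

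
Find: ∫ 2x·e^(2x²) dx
Let u=2x², du=4x dx
∫ (1/2)e^u du=e^u/2 + C

Answer: e^(2x²)/2 + C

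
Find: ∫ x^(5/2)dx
Power rule: ∫ x^(5/2) dx=x^(7/2)/(7/2) + C

Answer: (2/7)·x^(7/2) + C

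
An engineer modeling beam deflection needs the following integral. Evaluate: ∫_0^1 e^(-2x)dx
Antiderivative: (1/(-2))e^(-2x)
Evaluate: (1/(-2))(e^-2-1)

Answer: (e^-2-1)/(-2)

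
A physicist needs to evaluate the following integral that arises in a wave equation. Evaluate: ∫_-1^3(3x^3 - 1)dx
Step 1: Find antiderivative F(x)=(3/4)x^4 - x
Step 2: F(3) - F(-1)=231/4 - (7/4)=56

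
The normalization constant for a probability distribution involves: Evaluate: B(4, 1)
B(x,y) = Γ(x)Γ(y)/Γ(x + y) = (x-1)!(y-1)!/(x + y-1)!
B(4,1) = 3!·0!/4! = 1/4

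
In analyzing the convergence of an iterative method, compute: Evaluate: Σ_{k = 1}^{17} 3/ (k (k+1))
Partial fractions: 3/(k(k + 1))=3/k - 3/(k + 1)
Telescoping sum: 3(1 - 1/18)=3·17/18

Answer: 17/6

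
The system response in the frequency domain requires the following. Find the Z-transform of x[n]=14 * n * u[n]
Z{n * u[n]} = z/(z-1)^2
By linearity: Z{14 * n * u[n]} = 14z/(z-1)^2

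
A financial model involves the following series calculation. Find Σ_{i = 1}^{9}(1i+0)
=1·Σ i+0·9=1·45+0=45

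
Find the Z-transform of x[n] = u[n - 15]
Using the time-shift property: Z{u[n-15]} = z^(-15)*z/(z-1)
= z^(-14)/(z-1)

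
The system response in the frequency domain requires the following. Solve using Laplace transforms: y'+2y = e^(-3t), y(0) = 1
Take L: sY - 1 + 2Y=1/(s + 3)
Y(s + 2)=1/(s + 3) + 1
Y=1/((s + 3)(s + 2)) + 1/(s + 2)
Partial fractions: 1/((s + 3)(s + 2))=-1/(s + 3) + 1/(s + 2)
So Y=-1/(s + 3) + 2/(s + 2)
Inverse Laplace transform (L^(-1){1/(s + 3)}=e^(-3t), L^(-1){1/(s + 2)}=e^(-2t)):

Answer: y(t)=-1·e^(-3t) + 2·e^(-2t)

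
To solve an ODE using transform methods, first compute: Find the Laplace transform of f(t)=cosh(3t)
L{cosh(at)} = s/(s²-a²)
L{cosh(3t)} = s/(s²-9)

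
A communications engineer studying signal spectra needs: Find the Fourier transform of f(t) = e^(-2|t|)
Using the standard pair: F{e^(-a|t|)} = 2a/(a^2+omega^2)
With a = 2: F(omega) = 4/(4+omega^2)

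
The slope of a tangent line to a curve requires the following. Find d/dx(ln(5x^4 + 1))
Chain rule: d/dx[ln(u)]=u'/u where u=5x^4 + 1
u'=20x^3

Answer: (20x^3)/(5x^4 + 1)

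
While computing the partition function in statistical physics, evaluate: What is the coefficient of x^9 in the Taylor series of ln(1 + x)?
ln(1+x)=Σ (-1)^(n+1) x^n/n
Coefficient of x^9=(-1)^10/9=1/9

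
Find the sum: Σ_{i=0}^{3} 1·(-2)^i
Geometric series: S = a(1 - r^n)/(1 - r)
a = 1, r = -2, n = 4
S = 1(1 - 16)/3 = -5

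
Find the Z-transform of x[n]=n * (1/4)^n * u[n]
Using the property Z{n * a^n * u[n]} = az/(z-a)^2
With a = 1/4: X(z) = (1/4)z/(z - 1/4)^2, |z| > 1/4

Answer: (1/4)z/(z - 1/4)^2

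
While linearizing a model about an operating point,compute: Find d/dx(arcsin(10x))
d/dx[arcsin(u)] = u'/√(1-u²), u = 10x, u' = 10

Answer: 10/√(1-100x²)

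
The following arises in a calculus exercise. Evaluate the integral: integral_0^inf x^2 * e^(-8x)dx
This is a Gamma integral. Substitute u=8x (du=8 dx):
integral_0^inf x^2*e^(-8x) dx=(1/8^3) integral_0^inf u^2*e^(-u) du
=Gamma(3)/8^3=2!/8^3=2/512

Answer: 1/256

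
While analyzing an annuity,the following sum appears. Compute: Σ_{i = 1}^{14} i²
Using formula: Σ i^2=n(n + 1)(2n + 1)/6=14·15·29/6=1015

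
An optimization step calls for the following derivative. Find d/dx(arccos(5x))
d/dx[arccos(u)] = -u'/√(1-u²), u = 5x, u' = 5

Answer: -5/√(1-25x²)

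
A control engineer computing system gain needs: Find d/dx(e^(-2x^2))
Chain rule: d/dx[e^u] = e^u · u' where u = -2x^2
u' = -4x

Answer: -4x·e^(-2x^2)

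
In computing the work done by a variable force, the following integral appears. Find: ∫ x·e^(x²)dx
Let u=x², du=2x dx
∫ (1/2)e^u du=e^u/2 + C

Answer: e^(x²)/2 + C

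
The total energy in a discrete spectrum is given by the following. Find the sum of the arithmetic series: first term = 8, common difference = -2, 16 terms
Last term: a_n=8 + (16 - 1)·-2=-22
Sum=n(a_1 + a_n)/2=16(8 + (-22))/2=-112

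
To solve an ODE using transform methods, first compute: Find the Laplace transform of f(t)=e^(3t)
L{e^(at)} = 1/(s-a)
L{e^(3t)} = 1/(s-3)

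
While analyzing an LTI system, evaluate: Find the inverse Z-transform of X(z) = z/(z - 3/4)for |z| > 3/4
Standard pair: z/(z-a) <-> a^n*u[n] for causal signals
With a=3/4: x[n]=(3/4)^n*u[n]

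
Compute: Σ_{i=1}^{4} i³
Using formula: Σ i^3 = [n(n + 1)/2]² = [4·5/2]² = 100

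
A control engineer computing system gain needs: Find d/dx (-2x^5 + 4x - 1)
Power rule: d/dx(ax^n)=n·a·x^(n-1)
Term by term: -10·x^4+4

Answer: -10x^4+4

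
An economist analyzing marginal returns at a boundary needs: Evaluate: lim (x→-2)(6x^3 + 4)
Polynomial is continuous, so substitute x=-2:
6·(-2)^3+4=-44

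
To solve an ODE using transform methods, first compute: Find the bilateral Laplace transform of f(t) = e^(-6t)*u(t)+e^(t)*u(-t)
For e^(-6t) * u(t): L=1/(s+6), Re(s) > -6
For e^(t) * u(-t): L=-1/(s-1), Re(s) < 1
Combined: F(s)=1/(s+6)-1/(s-1), -6 < Re(s) < 1

Answer: 1/(s+6)-1/(s-1), ROC: -6 < Re(s) < 1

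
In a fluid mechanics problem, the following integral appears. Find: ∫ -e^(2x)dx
Since d/dx[e^(2x)]=2e^(2x), we get -1/2 e^(2x)+C

Answer: (-1/2)e^(2x)+C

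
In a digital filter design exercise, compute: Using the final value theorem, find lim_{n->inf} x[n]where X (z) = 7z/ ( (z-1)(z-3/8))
Final value theorem: lim x[n] = lim_{z->1} (z-1) * X(z)
(z-1) * X(z) = 7z/(z-3/8)
As z->1: 7/(1 - 3/8) = 7/(5/8) = 56/5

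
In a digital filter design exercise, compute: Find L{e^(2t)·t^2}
First shifting: L{e^(at)f(t)} = F(s-a)
L{t^2} = 2/s^3
Shift s → s-2: 2/(s-2)^3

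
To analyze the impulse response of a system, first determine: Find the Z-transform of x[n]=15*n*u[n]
Z{n * u[n]}=z/(z-1)^2
By linearity: Z{15 * n * u[n]}=15z/(z-1)^2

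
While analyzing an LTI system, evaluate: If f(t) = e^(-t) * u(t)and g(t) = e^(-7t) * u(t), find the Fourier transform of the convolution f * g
By the convolution theorem: F{f*g}=F(omega)*G(omega)
F(omega)=1/(1 + j*omega), G(omega)=1/(7 + j*omega)
F{f*g}=1/((1 + j*omega)(7 + j*omega))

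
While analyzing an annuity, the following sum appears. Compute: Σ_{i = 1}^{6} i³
Using formula: Σ i^3 = [n(n+1)/2]² = [6·7/2]² = 441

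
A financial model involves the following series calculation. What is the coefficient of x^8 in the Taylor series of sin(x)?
sin(x) has only odd powers. Coefficient of x^8=0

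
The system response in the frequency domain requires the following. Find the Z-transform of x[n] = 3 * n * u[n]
Z{n * u[n]}=z/(z-1)^2
By linearity: Z{3 * n * u[n]}=3z/(z-1)^2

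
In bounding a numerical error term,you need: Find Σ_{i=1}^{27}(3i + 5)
= 3·Σ i+5·27 = 3·378+135 = 1269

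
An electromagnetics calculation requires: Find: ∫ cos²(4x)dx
Using identity cos²(u)=(1 + cos(2u))/2:
∫ (1 + cos(8x))/2 dx=x/2 + sin(8x)/16 + C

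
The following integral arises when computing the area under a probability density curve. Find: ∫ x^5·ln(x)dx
By parts: u = ln(x), dv = x^5 dx
du = 1/x dx, v = x^6/6
= x^6·ln(x)/6 - ∫ x^5/6 dx
= x^6·ln(x)/6 - x^6/36+C

Answer: x^6(ln(x)/6-1/36)+C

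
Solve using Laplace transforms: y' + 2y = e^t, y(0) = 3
Take L: sY - 3+2Y=1/(s-1)
Y(s+2)=1/(s-1)+3
Y=1/((s-1)(s+2))+3/(s+2)
Partial fractions: 1/((s-1)(s+2))=(1/3)/(s-1) - (1/3)/(s+2)
So Y=(1/3)/(s-1)+(8/3)/(s+2)
Inverse Laplace transform (L^(-1){1/(s-1)}=e^t, L^(-1){1/(s+2)}=e^(-2t)):

Answer: y(t)=(1/3)·e^t+(8/3)·e^(-2t)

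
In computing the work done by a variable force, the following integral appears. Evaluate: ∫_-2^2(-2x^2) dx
Step 1: Find antiderivative F(x) = (-2/3)x^3
Step 2: F(2) - F(-2) = -16/3 - (16/3) = -32/3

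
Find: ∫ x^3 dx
Using power rule: ∫ x^3 dx=1/4 x^4+C=(1/4)x^4+C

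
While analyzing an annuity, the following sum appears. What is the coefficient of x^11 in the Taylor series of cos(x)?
cos(x) has only even powers. Coefficient of x^11 = 0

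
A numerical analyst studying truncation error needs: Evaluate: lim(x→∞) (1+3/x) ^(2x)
Rewrite as [(1+3/x)^x]^2.
lim(1+3/x)^x=e^3, so limit=(e^3)^2=e^6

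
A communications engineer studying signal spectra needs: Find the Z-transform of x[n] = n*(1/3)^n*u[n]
Using the property Z{n * a^n * u[n]}=az/(z-a)^2
With a=1/3: X(z)=(1/3)z/(z - 1/3)^2, |z| > 1/3

Answer: (1/3)z/(z - 1/3)^2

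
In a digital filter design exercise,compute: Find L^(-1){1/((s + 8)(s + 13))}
Partial fractions: 1/((s + 8)(s + 13)) = A/(s + 8) + B/(s + 13)
Cover-up: A = 1/(s + 13)|_{s = -8} = 1/5; B = 1/(s + 8)|_{s = -13} = -1/5
L^(-1) = (1/5)e^(-8t) - (1/5)e^(-13t)

Answer: (1/5)(e^(-8t) - e^(-13t))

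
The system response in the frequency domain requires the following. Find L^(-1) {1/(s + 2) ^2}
L^(-1){1/(s-a)^n}=t^(n-1)·e^(at)/(n-1)!
Here a=-2, n=2: t^1·e^(-2t)/1

Answer: t·e^(-2t)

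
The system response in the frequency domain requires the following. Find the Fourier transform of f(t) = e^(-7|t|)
Using the standard pair: F{e^(-a|t|)} = 2a/(a^2+omega^2)
With a = 7: F(omega) = 14/(49+omega^2)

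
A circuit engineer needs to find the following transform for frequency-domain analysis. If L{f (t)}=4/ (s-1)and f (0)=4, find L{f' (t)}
L{f'(t)}=s·F(s) - f(0)=4s/(s-1) - 4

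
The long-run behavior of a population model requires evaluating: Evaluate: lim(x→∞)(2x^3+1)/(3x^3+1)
Divide numerator and denominator by x^3:
lim (2+1/x^3)/(3+1/x^3)=2/3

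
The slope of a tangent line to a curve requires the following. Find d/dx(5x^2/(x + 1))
Quotient rule: (f/g)'=(f'g - fg')/g²
f=5x^2, f'=10x
g=x+1, g'=1

Answer: (10x·(x+1)-5x^2)/(x+1)²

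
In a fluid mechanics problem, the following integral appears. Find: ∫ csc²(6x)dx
Since d/dx[-cot(6x)]=6csc²(6x), integral=-cot(6x)/6 + C

Answer: (-1/6)cot(6x) + C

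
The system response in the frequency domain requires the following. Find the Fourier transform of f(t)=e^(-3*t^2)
The Fourier transform of a Gaussian e^(-a * t^2) is sqrt(pi/a) * e^(-omega^2/(4a)).
With a=3: F(omega)=sqrt(pi/3) * e^(-omega^2/12)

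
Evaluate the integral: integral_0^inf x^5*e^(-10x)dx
This is a Gamma integral. Substitute u = 10x (du = 10 dx):
integral_0^inf x^5*e^(-10x) dx = (1/10^6) integral_0^inf u^5*e^(-u) du
= Gamma(6)/10^6 = 5!/10^6 = 120/1000000

Answer: 3/25000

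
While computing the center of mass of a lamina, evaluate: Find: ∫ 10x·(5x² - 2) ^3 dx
Let u=5x² - 2, du=10x dx
∫ u^3 du=u^4/4 + C

Answer: (5x² - 2)^4/4 + C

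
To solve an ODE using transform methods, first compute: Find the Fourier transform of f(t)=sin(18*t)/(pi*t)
sin(W * t)/(pi * t)=(W/pi) * sinc(W * t/pi) is the impulse response of the ideal low-pass filter with cutoff W (here W=18).
Its Fourier transform is a rectangular function:
F(omega)=1 for |omega| < 18, 0 otherwise

Answer: rect(omega/36) [i.e., 1 for |omega| < 18, 0 otherwise]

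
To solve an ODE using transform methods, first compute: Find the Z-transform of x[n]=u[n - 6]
Using the time-shift property: Z{u[n-6]}=z^(-6)*z/(z-1)
=z^(-5)/(z-1)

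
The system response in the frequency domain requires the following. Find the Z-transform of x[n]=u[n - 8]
Using the time-shift property: Z{u[n-8]} = z^(-8)*z/(z-1)
= z^(-7)/(z-1)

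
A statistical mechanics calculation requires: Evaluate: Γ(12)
Γ(n)=(n-1)! for positive integers
Γ(12)=11!=39916800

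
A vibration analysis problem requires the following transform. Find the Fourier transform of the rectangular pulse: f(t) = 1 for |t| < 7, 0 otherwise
F(omega) = integral from -7 to 7 of e^(-j * omega * t) dt
= 2 * sin(7 * omega)/omega = 14 * sinc(7 * omega/pi)

Answer: 2 * sin(7 * omega)/omega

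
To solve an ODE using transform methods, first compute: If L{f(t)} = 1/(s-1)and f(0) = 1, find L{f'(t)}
L{f'(t)}=s·F(s) - f(0)=s/(s-1) - 1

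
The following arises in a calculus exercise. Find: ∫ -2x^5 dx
Using power rule: ∫ -2x^5 dx = -2/6 x^6+C = (-1/3)x^6+C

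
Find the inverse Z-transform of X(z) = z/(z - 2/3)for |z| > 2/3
Standard pair: z/(z-a) <-> a^n*u[n] for causal signals
With a=2/3: x[n]=(2/3)^n*u[n]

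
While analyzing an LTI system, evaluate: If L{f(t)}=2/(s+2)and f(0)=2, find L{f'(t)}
L{f'(t)} = s·F(s) - f(0) = 2s/(s + 2) - 2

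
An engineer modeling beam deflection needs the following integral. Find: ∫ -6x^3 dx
Using power rule: ∫ -6x^3 dx=-6/4 x^4 + C=(-3/2)x^4 + C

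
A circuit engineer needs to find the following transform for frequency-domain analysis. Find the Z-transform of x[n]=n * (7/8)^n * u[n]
Using the property Z{n * a^n * u[n]}=az/(z-a)^2
With a=7/8: X(z)=(7/8)z/(z - 7/8)^2, |z| > 7/8

Answer: (7/8)z/(z - 7/8)^2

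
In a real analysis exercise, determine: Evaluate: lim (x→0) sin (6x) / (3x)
L'Hôpital (0/0): lim 6cos(6x)/3=6/3

Answer: 2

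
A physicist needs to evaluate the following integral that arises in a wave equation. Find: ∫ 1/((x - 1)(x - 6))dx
Partial fractions: 1/((x-1)(x-6)) = A/(x-1) + B/(x-6)
A = -1/5, B = 1/5
∫ [-1/5· 1/(x-1) + 1/5· 1/(x-6)] dx
= (1/5)[ln|x-6| - ln|x-1|] + C

Answer: (1/5)·ln|(x-6)/(x-1)| + C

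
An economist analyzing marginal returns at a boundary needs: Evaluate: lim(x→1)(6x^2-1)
Polynomial is continuous, so substitute x=1:
6·1^2-1=5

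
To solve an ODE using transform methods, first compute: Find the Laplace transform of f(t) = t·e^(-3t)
L{t·e^(at)}=1/(s-a)²
L{t·e^(-3t)}=1/(s + 3)²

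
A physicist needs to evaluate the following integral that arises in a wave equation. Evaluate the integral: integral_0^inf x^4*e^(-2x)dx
This is a Gamma integral. Substitute u=2x (du=2 dx):
integral_0^inf x^4 * e^(-2x) dx=(1/2^5) integral_0^inf u^4 * e^(-u) du
=Gamma(5)/2^5=4!/2^5=24/32

Answer: 3/4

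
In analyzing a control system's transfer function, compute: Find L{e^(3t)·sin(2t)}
First shifting: L{e^(at)f(t)}=F(s-a)
L{sin(2t)}=2/(s² + 4)
Shift: 2/((s-3)² + 4)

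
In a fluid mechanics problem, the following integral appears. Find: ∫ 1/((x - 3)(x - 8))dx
Partial fractions: 1/((x-3)(x-8))=A/(x-3) + B/(x-8)
A=-1/5, B=1/5
∫ [-1/5· 1/(x-3) + 1/5· 1/(x-8)] dx
=(1/5)[ln|x-8| - ln|x-3|] + C

Answer: (1/5)·ln|(x-8)/(x-3)| + C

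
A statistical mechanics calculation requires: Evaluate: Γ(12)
Γ(n)=(n-1)! for positive integers
Γ(12)=11!=39916800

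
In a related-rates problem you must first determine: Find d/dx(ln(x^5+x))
Chain rule: d/dx[ln(u)] = u'/u where u = x^5+x
u' = 5x^4+1

Answer: (5x^4+1)/(x^5+x)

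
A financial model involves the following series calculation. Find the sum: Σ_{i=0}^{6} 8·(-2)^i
Geometric series: S=a(1 - r^n)/(1 - r)
a=8, r=-2, n=7
S=8(1 + 128)/3=344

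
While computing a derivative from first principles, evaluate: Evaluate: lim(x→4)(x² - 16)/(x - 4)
Factor: (x² - 16) = (x-4)(x + 4)
Cancel (x-4): lim(x→4) (x + 4) = 8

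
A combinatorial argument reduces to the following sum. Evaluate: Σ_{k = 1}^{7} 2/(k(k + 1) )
Partial fractions: 2/(k(k + 1))=2/k - 2/(k + 1)
Telescoping sum: 2(1 - 1/8)=2·7/8

Answer: 7/4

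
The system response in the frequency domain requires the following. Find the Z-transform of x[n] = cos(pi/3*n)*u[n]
Z{cos(w0*n)*u[n]}=z(z - cos(w0))/(z^2 - 2z*cos(w0) + 1)
With w0=pi/3: X(z)=z(z - cos(pi/3))/(z^2 - 2z*cos(pi/3) + 1)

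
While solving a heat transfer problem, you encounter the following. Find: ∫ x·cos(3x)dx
By parts: u = x, dv = cos(3x) dx
du = dx, v = sin(3x)/3
= x·sin(3x)/3+cos(3x)/3²+C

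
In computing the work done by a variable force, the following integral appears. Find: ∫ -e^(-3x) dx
Since d/dx[e^(-3x)]=-3e^(-3x), we get 1/3 e^(-3x) + C

Answer: (1/3)e^(-3x) + C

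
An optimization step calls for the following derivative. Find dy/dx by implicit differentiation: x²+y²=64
Differentiate both sides: 2x+2y·(dy/dx)=0
Solve: dy/dx=-2x/(2y)=-x/y

Answer: dy/dx=-x/y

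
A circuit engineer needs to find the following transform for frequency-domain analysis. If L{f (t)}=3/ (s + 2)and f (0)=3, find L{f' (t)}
L{f'(t)} = s·F(s) - f(0) = 3s/(s + 2) - 3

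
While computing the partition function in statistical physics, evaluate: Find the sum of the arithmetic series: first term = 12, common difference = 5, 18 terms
Last term: a_n=12 + (18 - 1)·5=97
Sum=n(a_1 + a_n)/2=18(12 + 97)/2=981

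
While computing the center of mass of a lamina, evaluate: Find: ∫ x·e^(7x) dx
Integration by parts: u=x, dv=e^(7x) dx
du=dx, v=e^(7x)/7
=x·e^(7x)/7 - ∫ e^(7x)/7 dx
=x·e^(7x)/7 - e^(7x)/49+C

Answer: e^(7x)(x/7-1/49)+C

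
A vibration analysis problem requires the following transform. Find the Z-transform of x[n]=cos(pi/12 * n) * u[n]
Z{cos(w0*n)*u[n]} = z(z - cos(w0))/(z^2 - 2z*cos(w0) + 1)
With w0 = pi/12: X(z) = z(z - cos(pi/12))/(z^2 - 2z*cos(pi/12) + 1)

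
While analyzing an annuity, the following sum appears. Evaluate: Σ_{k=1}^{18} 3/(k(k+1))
Partial fractions: 3/(k(k+1))=3/k - 3/(k+1)
Telescoping sum: 3(1-1/19)=3·18/19

Answer: 54/19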